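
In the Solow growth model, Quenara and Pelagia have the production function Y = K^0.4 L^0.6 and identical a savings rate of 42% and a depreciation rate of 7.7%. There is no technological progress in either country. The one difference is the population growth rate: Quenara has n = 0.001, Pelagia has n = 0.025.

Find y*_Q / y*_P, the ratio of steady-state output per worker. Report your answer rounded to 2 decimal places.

ratio ≈ 1.20

Steady-state y* = [s/(n + δ)]^(α/(1−α)), so the ratio is [ (s_Q/(n + δ)_Q) / (s_P/(n + δ)_P) ]^0.6667.
s_Q/(n + δ)_Q = 0.42/0.078 = 5.3846; s_P/(n + δ)_P = 0.42/0.102 = 4.1176.
Ratio = (5.3846/4.1176)^0.6667 = 1.3077^0.6667 ≈ 1.1958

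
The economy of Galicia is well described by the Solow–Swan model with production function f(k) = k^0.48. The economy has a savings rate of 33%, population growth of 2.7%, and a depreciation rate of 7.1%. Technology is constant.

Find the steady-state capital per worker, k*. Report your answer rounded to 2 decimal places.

k* = 10.33

Steady state requires s·f(k) = (n + δ)·k, i.e. s·k^α = (n + δ)·k.
Rearranging, k^(1−α) = s / (n + δ).
k^0.52 = 0.33 / (0.027 + 0.071) = 0.33 / 0.098 = 3.3673
k* = 3.3673^(1/0.52) ≈ 10.3277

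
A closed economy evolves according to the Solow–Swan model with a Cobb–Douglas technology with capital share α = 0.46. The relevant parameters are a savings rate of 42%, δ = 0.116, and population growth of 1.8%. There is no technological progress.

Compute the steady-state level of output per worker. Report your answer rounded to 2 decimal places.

y* = 2.65

Steady state requires s·f(k) = (n + δ)·k, i.e. s·k^α = (n + δ)·k.
Rearranging, k^(1−α) = s / (n + δ).
k^0.54 = 0.42 / (0.018 + 0.116) = 0.42 / 0.134 = 3.1343
k* = 3.1343^(1/0.54) ≈ 8.2943
y* = (k*)^α = 8.2943^0.46 ≈ 2.6463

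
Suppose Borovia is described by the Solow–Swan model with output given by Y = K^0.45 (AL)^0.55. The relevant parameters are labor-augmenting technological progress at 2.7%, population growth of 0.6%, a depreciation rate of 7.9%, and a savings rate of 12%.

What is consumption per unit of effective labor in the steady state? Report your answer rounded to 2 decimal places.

Steady state requires s·f(k) = (n + g + δ)·k, i.e. s·k^α = (n + g + δ)·k.
Dividing both sides by k: k^(1−α) = s / (n + g + δ).
k^0.55 = 0.12 / (0.006 + 0.027 + 0.079) = 0.12 / 0.112 = 1.0714
k* = 1.0714^(1/0.55) ≈ 1.1336
y* = (k*)^α = 1.1336^0.45 ≈ 1.0581
c* = (1 − s)·y* = (1 − 0.12) × 1.0581 ≈ 0.9311

c* ≈ 0.93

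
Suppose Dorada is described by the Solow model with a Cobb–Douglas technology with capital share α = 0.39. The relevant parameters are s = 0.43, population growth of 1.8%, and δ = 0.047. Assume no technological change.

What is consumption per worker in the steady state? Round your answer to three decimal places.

c* = 1.908

In steady state, investment equals break-even investment: s·k^α = (n + δ)·k.
Rearranging, k^(1−α) = s / (n + δ).
k^0.61 = 0.43 / (0.018 + 0.047) = 0.43 / 0.065 = 6.6154
k* = 6.6154^(1/0.61) ≈ 22.1398
y* = (k*)^α = 22.1398^0.39 ≈ 3.3467
c* = (1 − s)·y* = (1 − 0.43) × 3.3467 ≈ 1.9076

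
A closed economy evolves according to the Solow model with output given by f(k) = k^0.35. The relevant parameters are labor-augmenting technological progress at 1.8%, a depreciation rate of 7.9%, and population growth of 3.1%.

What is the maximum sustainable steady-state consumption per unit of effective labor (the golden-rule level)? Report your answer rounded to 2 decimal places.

c_gold ≈ 1.12

At the golden rule, f'(k) = n + g + δ, so α·k^(α−1) = n + g + δ and k_gold = (α/(n + g + δ))^(1/(1−α)).
k_gold = (0.35/0.128)^(1/0.65) = 2.7344^1.5385 ≈ 4.7002
c_gold = f(k_gold) − (n + g + δ)·k_gold = 1.7189 − 0.128×4.7002 ≈ 1.1173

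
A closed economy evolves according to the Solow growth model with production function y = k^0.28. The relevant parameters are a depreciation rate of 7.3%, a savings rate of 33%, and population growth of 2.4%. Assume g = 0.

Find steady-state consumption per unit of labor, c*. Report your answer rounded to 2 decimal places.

At the steady state, Δk = 0, so s·k^α = (n + δ)·k.
Dividing both sides by k: k^(1−α) = s / (n + δ).
k^0.72 = 0.33 / (0.024 + 0.073) = 0.33 / 0.097 = 3.4021
k* = 3.4021^(1/0.72) ≈ 5.4769
y* = (k*)^α = 5.4769^0.28 ≈ 1.6099
c* = (1 − s)·y* = (1 − 0.33) × 1.6099 ≈ 1.0786

c* = 1.08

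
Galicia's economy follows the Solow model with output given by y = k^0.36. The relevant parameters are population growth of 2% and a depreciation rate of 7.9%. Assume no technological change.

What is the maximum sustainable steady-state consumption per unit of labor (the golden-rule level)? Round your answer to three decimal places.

c_gold ≈ 1.323

At the golden rule, f'(k) = n + δ, so α·k^(α−1) = n + δ and k_gold = (α/(n + δ))^(1/(1−α)).
k_gold = (0.36/0.099)^(1/0.64) = 3.6364^1.5625 ≈ 7.5171
c_gold = f(k_gold) − (n + δ)·k_gold = 2.0672 − 0.099×7.5171 ≈ 1.3230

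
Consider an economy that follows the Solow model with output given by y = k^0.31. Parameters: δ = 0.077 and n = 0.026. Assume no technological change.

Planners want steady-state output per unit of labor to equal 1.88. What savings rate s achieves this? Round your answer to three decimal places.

At the steady state, Δk = 0, so s·k^α = (n + δ)·k.
Since y* = [s/(n + δ)]^(α/(1−α)), we have s/(n + δ) = (y*)^((1−α)/α) = 1.88^2.2258 = 4.0759.
Therefore s = 4.0759 × (n + δ) = 4.0759 × 0.103 = 0.4198.

s ≈ 0.420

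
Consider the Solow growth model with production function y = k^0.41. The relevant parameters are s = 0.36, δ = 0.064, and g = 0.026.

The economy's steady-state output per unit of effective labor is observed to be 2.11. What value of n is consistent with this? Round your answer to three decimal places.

In steady state, investment equals break-even investment: s·k^α = (n + g + δ)·k.
Since y* = [s/(n + g + δ)]^(α/(1−α)), we have s/(n + g + δ) = (y*)^((1−α)/α) = 2.11^1.439 = 2.9285.
Therefore n + g + δ = s / 2.9285 = 0.36 / 2.9285 = 0.1229, so n = 0.1229 − 0.090 = 0.0329.

n ≈ 0.033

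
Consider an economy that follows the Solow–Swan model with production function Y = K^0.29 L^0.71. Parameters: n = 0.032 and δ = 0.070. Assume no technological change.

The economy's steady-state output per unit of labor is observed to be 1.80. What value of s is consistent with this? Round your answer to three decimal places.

s ≈ 0.430

At the steady state, Δk = 0, so s·k^α = (n + δ)·k.
Since y* = [s/(n + δ)]^(α/(1−α)), we have s/(n + δ) = (y*)^((1−α)/α) = 1.80^2.4483 = 4.2168.
Therefore s = 4.2168 × (n + δ) = 4.2168 × 0.102 = 0.4301.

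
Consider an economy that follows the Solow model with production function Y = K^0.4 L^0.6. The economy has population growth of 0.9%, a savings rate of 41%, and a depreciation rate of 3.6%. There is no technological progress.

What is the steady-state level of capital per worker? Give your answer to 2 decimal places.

k* ≈ 39.75

At the steady state, Δk = 0, so s·k^α = (n + δ)·k.
Dividing both sides by k: k^(1−α) = s / (n + δ).
k^0.6 = 0.41 / (0.009 + 0.036) = 0.41 / 0.045 = 9.1111
k* = 9.1111^(1/0.6) ≈ 39.7452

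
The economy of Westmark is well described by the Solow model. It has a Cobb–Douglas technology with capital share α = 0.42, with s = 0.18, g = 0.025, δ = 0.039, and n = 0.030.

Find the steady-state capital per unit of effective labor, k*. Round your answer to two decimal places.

k* = 3.07

At the steady state, Δk = 0, so s·k^α = (n + g + δ)·k.
Rearranging, k^(1−α) = s / (n + g + δ).
k^0.58 = 0.18 / (0.030 + 0.025 + 0.039) = 0.18 / 0.094 = 1.9149
k* = 1.9149^(1/0.58) ≈ 3.0652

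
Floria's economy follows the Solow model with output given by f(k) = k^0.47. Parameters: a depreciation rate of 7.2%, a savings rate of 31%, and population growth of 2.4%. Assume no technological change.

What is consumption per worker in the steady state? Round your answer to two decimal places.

At the steady state, Δk = 0, so s·k^α = (n + δ)·k.
Dividing both sides by k: k^(1−α) = s / (n + δ).
k^0.53 = 0.31 / (0.024 + 0.072) = 0.31 / 0.096 = 3.2292
k* = 3.2292^(1/0.53) ≈ 9.1318
y* = (k*)^α = 9.1318^0.47 ≈ 2.8279
c* = (1 − s)·y* = (1 − 0.31) × 2.8279 ≈ 1.9513

c* = 1.95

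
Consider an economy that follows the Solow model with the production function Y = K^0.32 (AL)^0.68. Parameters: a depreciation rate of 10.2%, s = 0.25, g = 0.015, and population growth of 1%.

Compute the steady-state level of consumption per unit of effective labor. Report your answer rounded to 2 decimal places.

c* = 1.03

Steady state requires s·f(k) = (n + g + δ)·k, i.e. s·k^α = (n + g + δ)·k.
Dividing both sides by k: k^(1−α) = s / (n + g + δ).
k^0.68 = 0.25 / (0.010 + 0.015 + 0.102) = 0.25 / 0.127 = 1.9685
k* = 1.9685^(1/0.68) ≈ 2.7074
y* = (k*)^α = 2.7074^0.32 ≈ 1.3754
c* = (1 − s)·y* = (1 − 0.25) × 1.3754 ≈ 1.0316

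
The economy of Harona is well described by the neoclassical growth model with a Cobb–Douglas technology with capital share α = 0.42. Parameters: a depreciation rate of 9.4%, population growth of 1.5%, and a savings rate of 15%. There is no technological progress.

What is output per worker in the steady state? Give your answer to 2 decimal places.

In steady state, investment equals break-even investment: s·k^α = (n + δ)·k.
Dividing both sides by k: k^(1−α) = s / (n + δ).
k^0.58 = 0.15 / (0.015 + 0.094) = 0.15 / 0.109 = 1.3761
k* = 1.3761^(1/0.58) ≈ 1.7340
y* = (k*)^α = 1.7340^0.42 ≈ 1.2601

y* ≈ 1.26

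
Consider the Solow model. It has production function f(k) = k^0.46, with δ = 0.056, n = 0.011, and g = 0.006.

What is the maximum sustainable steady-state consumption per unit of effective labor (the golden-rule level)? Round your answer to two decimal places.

At the golden rule, f'(k) = n + g + δ, so α·k^(α−1) = n + g + δ and k_gold = (α/(n + g + δ))^(1/(1−α)).
k_gold = (0.46/0.073)^(1/0.54) = 6.3014^1.8519 ≈ 30.2327
c_gold = f(k_gold) − (n + g + δ)·k_gold = 4.7975 − 0.073×30.2327 ≈ 2.5905

c_gold ≈ 2.59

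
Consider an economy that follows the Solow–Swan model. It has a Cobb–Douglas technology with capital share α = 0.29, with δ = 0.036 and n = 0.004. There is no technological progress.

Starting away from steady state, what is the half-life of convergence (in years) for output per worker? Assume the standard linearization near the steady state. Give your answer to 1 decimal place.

Near the steady state the convergence rate is λ = (1 − α)(n + δ).
λ = (1 − 0.29) × 0.040 = 0.71 × 0.040 = 0.0284
Half-life = ln 2 / λ = 0.6931 / 0.0284 ≈ 24.40 years

t_½ ≈ 24.4 years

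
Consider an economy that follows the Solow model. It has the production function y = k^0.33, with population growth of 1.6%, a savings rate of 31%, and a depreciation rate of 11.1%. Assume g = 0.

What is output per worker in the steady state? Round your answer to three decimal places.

At the steady state, Δk = 0, so s·k^α = (n + δ)·k.
Dividing both sides by k: k^(1−α) = s / (n + δ).
k^0.67 = 0.31 / (0.016 + 0.111) = 0.31 / 0.127 = 2.4409
k* = 2.4409^(1/0.67) ≈ 3.7882
y* = (k*)^α = 3.7882^0.33 ≈ 1.5520

y* ≈ 1.552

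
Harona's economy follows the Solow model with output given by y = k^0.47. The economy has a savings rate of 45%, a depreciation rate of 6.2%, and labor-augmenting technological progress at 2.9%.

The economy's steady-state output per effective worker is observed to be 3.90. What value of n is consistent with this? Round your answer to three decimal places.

In steady state, investment equals break-even investment: s·k^α = (n + g + δ)·k.
Since y* = [s/(n + g + δ)]^(α/(1−α)), we have s/(n + g + δ) = (y*)^((1−α)/α) = 3.90^1.1277 = 4.6403.
Therefore n + g + δ = s / 4.6403 = 0.45 / 4.6403 = 0.0970, so n = 0.0970 − 0.091 = 0.0060.

n ≈ 0.006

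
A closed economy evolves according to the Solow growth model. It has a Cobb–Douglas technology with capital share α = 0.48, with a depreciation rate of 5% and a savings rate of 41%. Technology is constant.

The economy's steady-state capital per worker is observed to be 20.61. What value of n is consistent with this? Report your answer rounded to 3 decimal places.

n ≈ 0.035

At the steady state, Δk = 0, so s·k^α = (n + δ)·k.
So s / (n + δ) = (k*)^(1−α) = 20.61^0.52 = 4.8230.
Therefore n + δ = s / 4.8230 = 0.41 / 4.8230 = 0.0850, so n = 0.0850 − 0.050 = 0.0350.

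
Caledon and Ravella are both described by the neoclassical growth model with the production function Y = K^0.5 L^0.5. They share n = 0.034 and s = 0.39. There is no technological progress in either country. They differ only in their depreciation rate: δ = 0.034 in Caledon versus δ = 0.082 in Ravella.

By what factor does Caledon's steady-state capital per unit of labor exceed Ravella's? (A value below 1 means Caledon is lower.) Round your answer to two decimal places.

Steady-state k* = [s/(n + δ)]^(1/(1−α)), so the ratio is [ (s_C/(n + δ)_C) / (s_R/(n + δ)_R) ]^2.
s_C/(n + δ)_C = 0.39/0.068 = 5.7353; s_R/(n + δ)_R = 0.39/0.116 = 3.3621.
Ratio = (5.7353/3.3621)^2 = 1.7059^2 ≈ 2.9101

ratio ≈ 2.91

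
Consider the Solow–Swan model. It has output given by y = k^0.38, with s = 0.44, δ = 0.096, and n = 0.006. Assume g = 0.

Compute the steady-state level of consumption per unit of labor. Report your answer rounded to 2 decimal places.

c* ≈ 1.37

In steady state, investment equals break-even investment: s·k^α = (n + δ)·k.
Dividing both sides by k: k^(1−α) = s / (n + δ).
k^0.62 = 0.44 / (0.006 + 0.096) = 0.44 / 0.102 = 4.3137
k* = 4.3137^(1/0.62) ≈ 10.5670
y* = (k*)^α = 10.5670^0.38 ≈ 2.4496
c* = (1 − s)·y* = (1 − 0.44) × 2.4496 ≈ 1.3718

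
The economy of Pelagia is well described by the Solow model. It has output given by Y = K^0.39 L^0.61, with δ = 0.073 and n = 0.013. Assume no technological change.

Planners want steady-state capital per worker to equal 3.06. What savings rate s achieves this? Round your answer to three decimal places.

s ≈ 0.170

In steady state, investment equals break-even investment: s·k^α = (n + δ)·k.
So s / (n + δ) = (k*)^(1−α) = 3.06^0.61 = 1.9783.
Therefore s = 1.9783 × (n + δ) = 1.9783 × 0.086 = 0.1701.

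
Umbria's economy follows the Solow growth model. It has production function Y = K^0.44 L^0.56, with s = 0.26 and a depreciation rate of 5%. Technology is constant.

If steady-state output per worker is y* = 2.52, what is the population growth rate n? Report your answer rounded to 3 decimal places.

Steady state requires s·f(k) = (n + δ)·k, i.e. s·k^α = (n + δ)·k.
Since y* = [s/(n + δ)]^(α/(1−α)), we have s/(n + δ) = (y*)^((1−α)/α) = 2.52^1.2727 = 3.2424.
Therefore n + δ = s / 3.2424 = 0.26 / 3.2424 = 0.0802, so n = 0.0802 − 0.050 = 0.0302.

n ≈ 0.030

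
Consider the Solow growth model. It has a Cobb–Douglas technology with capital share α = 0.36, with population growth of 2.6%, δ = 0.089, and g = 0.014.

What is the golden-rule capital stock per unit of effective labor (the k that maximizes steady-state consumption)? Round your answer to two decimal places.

The golden rule sets f'(k) = n + g + δ, i.e. α·k^(α−1) = n + g + δ.
So k^(1−α) = α / (n + g + δ) = 0.36 / 0.129 = 2.7907.
k_gold = 2.7907^(1/0.64) ≈ 4.9708

k_gold ≈ 4.97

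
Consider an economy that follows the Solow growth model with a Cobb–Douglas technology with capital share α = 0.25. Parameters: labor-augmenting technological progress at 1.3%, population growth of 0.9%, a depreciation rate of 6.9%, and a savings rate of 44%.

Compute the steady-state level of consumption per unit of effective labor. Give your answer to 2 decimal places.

c* ≈ 0.95

At the steady state, Δk = 0, so s·k^α = (n + g + δ)·k.
Rearranging, k^(1−α) = s / (n + g + δ).
k^0.75 = 0.44 / (0.009 + 0.013 + 0.069) = 0.44 / 0.091 = 4.8352
k* = 4.8352^(1/0.75) ≈ 8.1762
y* = (k*)^α = 8.1762^0.25 ≈ 1.6910
c* = (1 − s)·y* = (1 − 0.44) × 1.6910 ≈ 0.9470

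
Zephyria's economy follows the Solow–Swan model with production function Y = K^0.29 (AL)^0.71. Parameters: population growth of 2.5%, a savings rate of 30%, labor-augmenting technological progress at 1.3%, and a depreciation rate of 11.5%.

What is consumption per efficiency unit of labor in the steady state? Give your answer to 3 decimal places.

c* = 0.922

Steady state requires s·f(k) = (n + g + δ)·k, i.e. s·k^α = (n + g + δ)·k.
Dividing both sides by k: k^(1−α) = s / (n + g + δ).
k^0.71 = 0.30 / (0.025 + 0.013 + 0.115) = 0.30 / 0.153 = 1.9608
k* = 1.9608^(1/0.71) ≈ 2.5815
y* = (k*)^α = 2.5815^0.29 ≈ 1.3166
c* = (1 − s)·y* = (1 − 0.30) × 1.3166 ≈ 0.9216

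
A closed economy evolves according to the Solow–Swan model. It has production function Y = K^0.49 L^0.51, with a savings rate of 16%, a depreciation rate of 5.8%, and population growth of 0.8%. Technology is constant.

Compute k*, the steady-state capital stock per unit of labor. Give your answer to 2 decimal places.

Steady state requires s·f(k) = (n + δ)·k, i.e. s·k^α = (n + δ)·k.
Rearranging, k^(1−α) = s / (n + δ).
k^0.51 = 0.16 / (0.008 + 0.058) = 0.16 / 0.066 = 2.4242
k* = 2.4242^(1/0.51) ≈ 5.6762

k* ≈ 5.68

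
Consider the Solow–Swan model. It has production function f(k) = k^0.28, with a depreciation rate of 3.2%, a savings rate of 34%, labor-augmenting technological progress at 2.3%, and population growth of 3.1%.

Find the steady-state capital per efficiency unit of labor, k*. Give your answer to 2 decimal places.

k* ≈ 6.75

At the steady state, Δk = 0, so s·k^α = (n + g + δ)·k.
Dividing both sides by k: k^(1−α) = s / (n + g + δ).
k^0.72 = 0.34 / (0.031 + 0.023 + 0.032) = 0.34 / 0.086 = 3.9535
k* = 3.9535^(1/0.72) ≈ 6.7475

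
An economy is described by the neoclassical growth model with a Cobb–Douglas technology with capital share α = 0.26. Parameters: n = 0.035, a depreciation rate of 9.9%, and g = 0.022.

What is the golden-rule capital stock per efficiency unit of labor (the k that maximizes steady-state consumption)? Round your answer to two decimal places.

k_gold ≈ 1.99

The golden rule sets f'(k) = n + g + δ, i.e. α·k^(α−1) = n + g + δ.
So k^(1−α) = α / (n + g + δ) = 0.26 / 0.156 = 1.6667.
k_gold = 1.6667^(1/0.74) ≈ 1.9944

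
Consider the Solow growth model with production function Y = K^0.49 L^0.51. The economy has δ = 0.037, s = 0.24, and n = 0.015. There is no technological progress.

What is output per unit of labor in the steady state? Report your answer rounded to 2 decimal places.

y* ≈ 4.35

At the steady state, Δk = 0, so s·k^α = (n + δ)·k.
Dividing both sides by k: k^(1−α) = s / (n + δ).
k^0.51 = 0.24 / (0.015 + 0.037) = 0.24 / 0.052 = 4.6154
k* = 4.6154^(1/0.51) ≈ 20.0619
y* = (k*)^α = 20.0619^0.49 ≈ 4.3467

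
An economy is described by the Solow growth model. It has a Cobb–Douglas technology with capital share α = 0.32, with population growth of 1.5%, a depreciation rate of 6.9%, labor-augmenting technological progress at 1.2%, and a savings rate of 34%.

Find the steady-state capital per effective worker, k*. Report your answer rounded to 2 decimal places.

k* = 6.42

Steady state requires s·f(k) = (n + g + δ)·k, i.e. s·k^α = (n + g + δ)·k.
Dividing both sides by k: k^(1−α) = s / (n + g + δ).
k^0.68 = 0.34 / (0.015 + 0.012 + 0.069) = 0.34 / 0.096 = 3.5417
k* = 3.5417^(1/0.68) ≈ 6.4219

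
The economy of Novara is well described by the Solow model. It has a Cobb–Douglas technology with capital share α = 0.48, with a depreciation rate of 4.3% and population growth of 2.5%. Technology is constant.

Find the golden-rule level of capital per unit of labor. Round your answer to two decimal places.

The golden rule sets f'(k) = n + δ, i.e. α·k^(α−1) = n + δ.
So k^(1−α) = α / (n + δ) = 0.48 / 0.068 = 7.0588.
k_gold = 7.0588^(1/0.52) ≈ 42.8721

k_gold ≈ 42.87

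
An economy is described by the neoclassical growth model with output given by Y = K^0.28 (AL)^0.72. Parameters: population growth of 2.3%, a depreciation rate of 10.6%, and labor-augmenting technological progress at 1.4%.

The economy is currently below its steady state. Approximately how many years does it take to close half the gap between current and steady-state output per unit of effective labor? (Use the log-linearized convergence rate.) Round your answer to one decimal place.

half-life ≈ 6.7 years

Near the steady state the convergence rate is λ = (1 − α)(n + g + δ).
λ = (1 − 0.28) × 0.143 = 0.72 × 0.143 = 0.10296
Half-life = ln 2 / λ = 0.6931 / 0.10296 ≈ 6.73 years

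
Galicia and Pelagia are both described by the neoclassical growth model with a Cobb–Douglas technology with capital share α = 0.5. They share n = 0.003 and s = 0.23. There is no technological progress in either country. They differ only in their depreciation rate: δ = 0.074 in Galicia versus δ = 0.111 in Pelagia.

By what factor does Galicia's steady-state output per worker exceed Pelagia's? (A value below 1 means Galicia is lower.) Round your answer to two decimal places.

Steady-state y* = [s/(n + δ)]^(α/(1−α)), so the ratio is [ (s_G/(n + δ)_G) / (s_P/(n + δ)_P) ]^1.
s_G/(n + δ)_G = 0.23/0.077 = 2.9870; s_P/(n + δ)_P = 0.23/0.114 = 2.0175.
Ratio = (2.9870/2.0175)^1 = 1.4805^1 ≈ 1.4805

y*_G / y*_P ≈ 1.48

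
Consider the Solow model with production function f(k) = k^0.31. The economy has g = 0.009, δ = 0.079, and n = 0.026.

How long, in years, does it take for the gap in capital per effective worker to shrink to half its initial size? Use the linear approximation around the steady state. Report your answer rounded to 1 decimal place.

half-life ≈ 8.8 years

Near the steady state the convergence rate is λ = (1 − α)(n + g + δ).
λ = (1 − 0.31) × 0.114 = 0.69 × 0.114 = 0.07866
Half-life = ln 2 / λ = 0.6931 / 0.07866 ≈ 8.81 years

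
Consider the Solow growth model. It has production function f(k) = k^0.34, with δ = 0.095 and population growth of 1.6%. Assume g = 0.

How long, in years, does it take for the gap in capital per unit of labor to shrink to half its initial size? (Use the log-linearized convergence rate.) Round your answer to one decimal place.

Near the steady state the convergence rate is λ = (1 − α)(n + δ).
λ = (1 − 0.34) × 0.111 = 0.66 × 0.111 = 0.07326
Half-life = ln 2 / λ = 0.6931 / 0.07326 ≈ 9.46 years

about 9.5 years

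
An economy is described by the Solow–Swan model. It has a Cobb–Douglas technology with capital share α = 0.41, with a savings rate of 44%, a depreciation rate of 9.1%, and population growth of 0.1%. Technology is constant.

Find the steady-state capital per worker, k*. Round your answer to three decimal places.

Steady state requires s·f(k) = (n + δ)·k, i.e. s·k^α = (n + δ)·k.
Dividing both sides by k: k^(1−α) = s / (n + δ).
k^0.59 = 0.44 / (0.001 + 0.091) = 0.44 / 0.092 = 4.7826
k* = 4.7826^(1/0.59) ≈ 14.1897

k* ≈ 14.190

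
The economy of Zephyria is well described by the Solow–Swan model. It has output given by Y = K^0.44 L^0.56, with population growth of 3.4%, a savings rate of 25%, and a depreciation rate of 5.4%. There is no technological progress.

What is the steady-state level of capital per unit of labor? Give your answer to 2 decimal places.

k* ≈ 6.45

In steady state, investment equals break-even investment: s·k^α = (n + δ)·k.
Rearranging, k^(1−α) = s / (n + δ).
k^0.56 = 0.25 / (0.034 + 0.054) = 0.25 / 0.088 = 2.8409
k* = 2.8409^(1/0.56) ≈ 6.4527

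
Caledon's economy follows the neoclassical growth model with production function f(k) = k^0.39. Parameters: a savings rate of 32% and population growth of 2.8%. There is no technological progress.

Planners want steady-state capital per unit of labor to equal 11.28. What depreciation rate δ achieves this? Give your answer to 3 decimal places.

Steady state requires s·f(k) = (n + δ)·k, i.e. s·k^α = (n + δ)·k.
So s / (n + δ) = (k*)^(1−α) = 11.28^0.61 = 4.3844.
Therefore n + δ = s / 4.3844 = 0.32 / 4.3844 = 0.0730, so δ = 0.0730 − 0.028 = 0.0450.

δ ≈ 0.045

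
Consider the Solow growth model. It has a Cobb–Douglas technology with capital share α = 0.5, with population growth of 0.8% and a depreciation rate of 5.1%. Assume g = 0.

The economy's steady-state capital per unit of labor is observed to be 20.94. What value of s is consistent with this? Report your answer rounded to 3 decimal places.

In steady state, investment equals break-even investment: s·k^α = (n + δ)·k.
So s / (n + δ) = (k*)^(1−α) = 20.94^0.5 = 4.5760.
Therefore s = 4.5760 × (n + δ) = 4.5760 × 0.059 = 0.2700.

s ≈ 0.270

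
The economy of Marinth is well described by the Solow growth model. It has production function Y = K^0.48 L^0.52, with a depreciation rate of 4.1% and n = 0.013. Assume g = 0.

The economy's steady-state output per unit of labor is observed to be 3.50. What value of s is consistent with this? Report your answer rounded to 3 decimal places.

s ≈ 0.210

At the steady state, Δk = 0, so s·k^α = (n + δ)·k.
Since y* = [s/(n + δ)]^(α/(1−α)), we have s/(n + δ) = (y*)^((1−α)/α) = 3.50^1.0833 = 3.8850.
Therefore s = 3.8850 × (n + δ) = 3.8850 × 0.054 = 0.2098.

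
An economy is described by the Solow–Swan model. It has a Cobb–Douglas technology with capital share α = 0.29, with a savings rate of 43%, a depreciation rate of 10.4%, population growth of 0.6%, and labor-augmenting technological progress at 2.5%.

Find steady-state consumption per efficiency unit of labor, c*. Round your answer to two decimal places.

At the steady state, Δk = 0, so s·k^α = (n + g + δ)·k.
Dividing both sides by k: k^(1−α) = s / (n + g + δ).
k^0.71 = 0.43 / (0.006 + 0.025 + 0.104) = 0.43 / 0.135 = 3.1852
k* = 3.1852^(1/0.71) ≈ 5.1126
y* = (k*)^α = 5.1126^0.29 ≈ 1.6051
c* = (1 − s)·y* = (1 − 0.43) × 1.6051 ≈ 0.9149

c* = 0.91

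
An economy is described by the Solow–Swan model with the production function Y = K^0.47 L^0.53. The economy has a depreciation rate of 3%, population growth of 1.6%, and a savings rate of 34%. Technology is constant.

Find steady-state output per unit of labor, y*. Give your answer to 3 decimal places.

y* ≈ 5.894

In steady state, investment equals break-even investment: s·k^α = (n + δ)·k.
Dividing both sides by k: k^(1−α) = s / (n + δ).
k^0.53 = 0.34 / (0.016 + 0.030) = 0.34 / 0.046 = 7.3913
k* = 7.3913^(1/0.53) ≈ 43.5608
y* = (k*)^α = 43.5608^0.47 ≈ 5.8935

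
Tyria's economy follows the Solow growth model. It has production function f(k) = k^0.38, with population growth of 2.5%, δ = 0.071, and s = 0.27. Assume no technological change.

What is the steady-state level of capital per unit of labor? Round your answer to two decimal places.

k* = 5.30

At the steady state, Δk = 0, so s·k^α = (n + δ)·k.
Dividing both sides by k: k^(1−α) = s / (n + δ).
k^0.62 = 0.27 / (0.025 + 0.071) = 0.27 / 0.096 = 2.8125
k* = 2.8125^(1/0.62) ≈ 5.3008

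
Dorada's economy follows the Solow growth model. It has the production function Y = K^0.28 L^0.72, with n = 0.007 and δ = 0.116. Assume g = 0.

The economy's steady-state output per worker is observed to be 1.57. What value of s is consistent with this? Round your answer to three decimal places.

s ≈ 0.392

Steady state requires s·f(k) = (n + δ)·k, i.e. s·k^α = (n + δ)·k.
Since y* = [s/(n + δ)]^(α/(1−α)), we have s/(n + δ) = (y*)^((1−α)/α) = 1.57^2.5714 = 3.1896.
Therefore s = 3.1896 × (n + δ) = 3.1896 × 0.123 = 0.3923.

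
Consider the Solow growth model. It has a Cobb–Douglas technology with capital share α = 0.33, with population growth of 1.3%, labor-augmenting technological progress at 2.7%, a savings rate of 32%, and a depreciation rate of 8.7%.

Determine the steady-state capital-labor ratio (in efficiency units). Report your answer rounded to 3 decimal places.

At the steady state, Δk = 0, so s·k^α = (n + g + δ)·k.
Dividing both sides by k: k^(1−α) = s / (n + g + δ).
k^0.67 = 0.32 / (0.013 + 0.027 + 0.087) = 0.32 / 0.127 = 2.5197
k* = 2.5197^(1/0.67) ≈ 3.9722

k* = 3.972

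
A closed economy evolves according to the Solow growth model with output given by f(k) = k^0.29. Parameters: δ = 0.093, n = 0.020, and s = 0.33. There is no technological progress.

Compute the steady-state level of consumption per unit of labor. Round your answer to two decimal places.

Steady state requires s·f(k) = (n + δ)·k, i.e. s·k^α = (n + δ)·k.
Rearranging, k^(1−α) = s / (n + δ).
k^0.71 = 0.33 / (0.020 + 0.093) = 0.33 / 0.113 = 2.9204
k* = 2.9204^(1/0.71) ≈ 4.5243
y* = (k*)^α = 4.5243^0.29 ≈ 1.5492
c* = (1 − s)·y* = (1 − 0.33) × 1.5492 ≈ 1.0380

c* ≈ 1.04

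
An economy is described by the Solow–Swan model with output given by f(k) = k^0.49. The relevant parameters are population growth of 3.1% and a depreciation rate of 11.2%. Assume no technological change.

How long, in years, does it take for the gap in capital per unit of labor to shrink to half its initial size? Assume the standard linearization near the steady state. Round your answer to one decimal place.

t_½ ≈ 9.5 years

Near the steady state the convergence rate is λ = (1 − α)(n + δ).
λ = (1 − 0.49) × 0.143 = 0.51 × 0.143 = 0.07293
Half-life = ln 2 / λ = 0.6931 / 0.07293 ≈ 9.50 years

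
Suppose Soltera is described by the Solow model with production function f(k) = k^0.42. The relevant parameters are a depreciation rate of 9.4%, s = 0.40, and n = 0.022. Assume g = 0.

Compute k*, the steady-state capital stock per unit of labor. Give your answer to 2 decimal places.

At the steady state, Δk = 0, so s·k^α = (n + δ)·k.
Dividing both sides by k: k^(1−α) = s / (n + δ).
k^0.58 = 0.40 / (0.022 + 0.094) = 0.40 / 0.116 = 3.4483
k* = 3.4483^(1/0.58) ≈ 8.4509

k* = 8.45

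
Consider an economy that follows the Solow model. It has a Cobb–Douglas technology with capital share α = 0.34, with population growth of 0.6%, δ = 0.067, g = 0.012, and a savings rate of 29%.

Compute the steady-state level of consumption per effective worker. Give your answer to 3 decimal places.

Steady state requires s·f(k) = (n + g + δ)·k, i.e. s·k^α = (n + g + δ)·k.
Dividing both sides by k: k^(1−α) = s / (n + g + δ).
k^0.66 = 0.29 / (0.006 + 0.012 + 0.067) = 0.29 / 0.085 = 3.4118
k* = 3.4118^(1/0.66) ≈ 6.4202
y* = (k*)^α = 6.4202^0.34 ≈ 1.8818
c* = (1 − s)·y* = (1 − 0.29) × 1.8818 ≈ 1.3361

c* ≈ 1.336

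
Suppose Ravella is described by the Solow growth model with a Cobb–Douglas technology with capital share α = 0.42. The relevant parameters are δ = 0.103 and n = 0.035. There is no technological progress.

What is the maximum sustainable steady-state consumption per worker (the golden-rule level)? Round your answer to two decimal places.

At the golden rule, f'(k) = n + δ, so α·k^(α−1) = n + δ and k_gold = (α/(n + δ))^(1/(1−α)).
k_gold = (0.42/0.138)^(1/0.58) = 3.0435^1.7241 ≈ 6.8137
c_gold = f(k_gold) − (n + δ)·k_gold = 2.2388 − 0.138×6.8137 ≈ 1.2985

c_gold ≈ 1.30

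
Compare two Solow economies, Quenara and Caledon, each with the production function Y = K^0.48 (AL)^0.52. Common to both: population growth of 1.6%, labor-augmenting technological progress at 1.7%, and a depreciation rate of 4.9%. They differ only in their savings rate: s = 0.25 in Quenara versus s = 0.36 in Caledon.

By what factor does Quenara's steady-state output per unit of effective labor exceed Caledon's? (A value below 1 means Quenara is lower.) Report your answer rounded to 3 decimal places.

y*_Q / y*_C ≈ 0.714

Steady-state y* = [s/(n + g + δ)]^(α/(1−α)), so the ratio is [ (s_Q/(n + g + δ)_Q) / (s_C/(n + g + δ)_C) ]^0.9231.
s_Q/(n + g + δ)_Q = 0.25/0.082 = 3.0488; s_C/(n + g + δ)_C = 0.36/0.082 = 4.3902.
Ratio = (3.0488/4.3902)^0.9231 = 0.6945^0.9231 ≈ 0.7142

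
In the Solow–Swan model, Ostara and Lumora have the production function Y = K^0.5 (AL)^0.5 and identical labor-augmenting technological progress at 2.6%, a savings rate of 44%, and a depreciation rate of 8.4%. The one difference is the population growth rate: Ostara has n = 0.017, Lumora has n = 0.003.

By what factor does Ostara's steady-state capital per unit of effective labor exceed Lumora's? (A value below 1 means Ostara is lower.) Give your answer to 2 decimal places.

Steady-state k* = [s/(n + g + δ)]^(1/(1−α)), so the ratio is [ (s_O/(n + g + δ)_O) / (s_L/(n + g + δ)_L) ]^2.
s_O/(n + g + δ)_O = 0.44/0.127 = 3.4646; s_L/(n + g + δ)_L = 0.44/0.113 = 3.8938.
Ratio = (3.4646/3.8938)^2 = 0.8898^2 ≈ 0.7917

ratio ≈ 0.79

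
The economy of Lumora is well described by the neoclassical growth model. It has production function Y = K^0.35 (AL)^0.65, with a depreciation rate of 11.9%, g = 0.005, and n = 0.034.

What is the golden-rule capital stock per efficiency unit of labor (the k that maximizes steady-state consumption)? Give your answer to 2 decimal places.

k_gold ≈ 3.40

The golden rule sets f'(k) = n + g + δ, i.e. α·k^(α−1) = n + g + δ.
So k^(1−α) = α / (n + g + δ) = 0.35 / 0.158 = 2.2152.
k_gold = 2.2152^(1/0.65) ≈ 3.3994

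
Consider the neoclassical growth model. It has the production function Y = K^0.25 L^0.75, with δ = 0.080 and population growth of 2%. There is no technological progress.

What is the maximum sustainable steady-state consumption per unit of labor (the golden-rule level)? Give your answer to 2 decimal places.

c_gold ≈ 1.02

At the golden rule, f'(k) = n + δ, so α·k^(α−1) = n + δ and k_gold = (α/(n + δ))^(1/(1−α)).
k_gold = (0.25/0.100)^(1/0.75) = 2.5000^1.3333 ≈ 3.3929
c_gold = f(k_gold) − (n + δ)·k_gold = 1.3572 − 0.100×3.3929 ≈ 1.0179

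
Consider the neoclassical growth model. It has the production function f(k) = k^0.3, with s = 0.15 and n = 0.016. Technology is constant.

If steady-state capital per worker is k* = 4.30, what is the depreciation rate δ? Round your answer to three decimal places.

In steady state, investment equals break-even investment: s·k^α = (n + δ)·k.
So s / (n + δ) = (k*)^(1−α) = 4.30^0.7 = 2.7761.
Therefore n + δ = s / 2.7761 = 0.15 / 2.7761 = 0.0540, so δ = 0.0540 − 0.016 = 0.0380.

δ ≈ 0.038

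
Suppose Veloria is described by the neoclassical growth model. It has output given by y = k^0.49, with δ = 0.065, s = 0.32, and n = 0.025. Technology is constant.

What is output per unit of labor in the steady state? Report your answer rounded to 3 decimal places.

y* = 3.383

Steady state requires s·f(k) = (n + δ)·k, i.e. s·k^α = (n + δ)·k.
Dividing both sides by k: k^(1−α) = s / (n + δ).
k^0.51 = 0.32 / (0.025 + 0.065) = 0.32 / 0.090 = 3.5556
k* = 3.5556^(1/0.51) ≈ 12.0288
y* = (k*)^α = 12.0288^0.49 ≈ 3.3831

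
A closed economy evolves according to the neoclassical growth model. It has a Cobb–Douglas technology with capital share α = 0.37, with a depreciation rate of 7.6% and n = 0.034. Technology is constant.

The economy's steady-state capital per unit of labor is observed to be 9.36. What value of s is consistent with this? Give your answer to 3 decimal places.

Steady state requires s·f(k) = (n + δ)·k, i.e. s·k^α = (n + δ)·k.
So s / (n + δ) = (k*)^(1−α) = 9.36^0.63 = 4.0917.
Therefore s = 4.0917 × (n + δ) = 4.0917 × 0.110 = 0.4501.

s ≈ 0.450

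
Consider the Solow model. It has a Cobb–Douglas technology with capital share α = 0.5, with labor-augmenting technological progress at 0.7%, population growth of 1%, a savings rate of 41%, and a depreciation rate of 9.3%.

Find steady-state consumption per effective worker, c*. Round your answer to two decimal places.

c* = 2.20

In steady state, investment equals break-even investment: s·k^α = (n + g + δ)·k.
Rearranging, k^(1−α) = s / (n + g + δ).
k^0.5 = 0.41 / (0.010 + 0.007 + 0.093) = 0.41 / 0.110 = 3.7273
k* = 3.7273^(1/0.5) ≈ 13.8928
y* = (k*)^α = 13.8928^0.5 ≈ 3.7273
c* = (1 − s)·y* = (1 − 0.41) × 3.7273 ≈ 2.1991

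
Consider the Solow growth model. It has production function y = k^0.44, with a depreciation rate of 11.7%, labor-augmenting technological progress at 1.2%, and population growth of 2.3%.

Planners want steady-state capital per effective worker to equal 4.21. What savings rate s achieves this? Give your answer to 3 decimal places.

At the steady state, Δk = 0, so s·k^α = (n + g + δ)·k.
So s / (n + g + δ) = (k*)^(1−α) = 4.21^0.56 = 2.2366.
Therefore s = 2.2366 × (n + g + δ) = 2.2366 × 0.152 = 0.3400.

s ≈ 0.340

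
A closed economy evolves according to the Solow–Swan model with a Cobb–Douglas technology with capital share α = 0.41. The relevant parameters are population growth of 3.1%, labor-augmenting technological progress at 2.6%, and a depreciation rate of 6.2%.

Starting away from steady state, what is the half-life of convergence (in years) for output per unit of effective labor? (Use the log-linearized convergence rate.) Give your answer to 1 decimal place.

Near the steady state the convergence rate is λ = (1 − α)(n + g + δ).
λ = (1 − 0.41) × 0.119 = 0.59 × 0.119 = 0.07021
Half-life = ln 2 / λ = 0.6931 / 0.07021 ≈ 9.87 years

half-life ≈ 9.9 years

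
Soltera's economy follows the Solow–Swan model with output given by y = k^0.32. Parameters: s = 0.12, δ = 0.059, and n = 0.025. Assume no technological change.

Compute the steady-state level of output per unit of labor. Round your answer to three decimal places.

Steady state requires s·f(k) = (n + δ)·k, i.e. s·k^α = (n + δ)·k.
Rearranging, k^(1−α) = s / (n + δ).
k^0.68 = 0.12 / (0.025 + 0.059) = 0.12 / 0.084 = 1.4286
k* = 1.4286^(1/0.68) ≈ 1.6897
y* = (k*)^α = 1.6897^0.32 ≈ 1.1828

y* ≈ 1.183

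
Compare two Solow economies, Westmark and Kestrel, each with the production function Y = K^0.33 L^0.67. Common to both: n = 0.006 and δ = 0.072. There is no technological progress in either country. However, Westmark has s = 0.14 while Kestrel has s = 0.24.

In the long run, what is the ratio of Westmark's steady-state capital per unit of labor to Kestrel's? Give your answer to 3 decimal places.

ratio ≈ 0.447

Steady-state k* = [s/(n + δ)]^(1/(1−α)), so the ratio is [ (s_W/(n + δ)_W) / (s_K/(n + δ)_K) ]^1.4925.
s_W/(n + δ)_W = 0.14/0.078 = 1.7949; s_K/(n + δ)_K = 0.24/0.078 = 3.0769.
Ratio = (1.7949/3.0769)^1.4925 = 0.5833^1.4925 ≈ 0.4473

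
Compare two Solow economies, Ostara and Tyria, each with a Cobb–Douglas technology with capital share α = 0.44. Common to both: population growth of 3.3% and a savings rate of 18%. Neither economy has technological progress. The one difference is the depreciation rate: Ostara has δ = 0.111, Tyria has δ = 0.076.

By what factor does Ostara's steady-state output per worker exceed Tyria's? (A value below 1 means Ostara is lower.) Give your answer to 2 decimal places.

Steady-state y* = [s/(n + δ)]^(α/(1−α)), so the ratio is [ (s_O/(n + δ)_O) / (s_T/(n + δ)_T) ]^0.7857.
s_O/(n + δ)_O = 0.18/0.144 = 1.2500; s_T/(n + δ)_T = 0.18/0.109 = 1.6514.
Ratio = (1.2500/1.6514)^0.7857 = 0.7569^0.7857 ≈ 0.8035

ratio ≈ 0.80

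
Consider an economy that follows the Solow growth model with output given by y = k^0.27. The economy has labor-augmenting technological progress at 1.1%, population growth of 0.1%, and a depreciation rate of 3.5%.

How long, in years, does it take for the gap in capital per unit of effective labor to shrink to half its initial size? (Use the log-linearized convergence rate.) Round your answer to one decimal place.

Near the steady state the convergence rate is λ = (1 − α)(n + g + δ).
λ = (1 − 0.27) × 0.047 = 0.73 × 0.047 = 0.03431
Half-life = ln 2 / λ = 0.6931 / 0.03431 ≈ 20.20 years

half-life ≈ 20.2 years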